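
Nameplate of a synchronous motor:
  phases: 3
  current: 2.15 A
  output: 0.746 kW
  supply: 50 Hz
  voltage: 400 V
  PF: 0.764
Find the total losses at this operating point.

392 W

P_in = √3·V·I·cosφ = 1.732×400×2.15×0.764 = 1138 W
P_out = 746 W
Losses = P_in − P_out = 1138 − 746 = 392 W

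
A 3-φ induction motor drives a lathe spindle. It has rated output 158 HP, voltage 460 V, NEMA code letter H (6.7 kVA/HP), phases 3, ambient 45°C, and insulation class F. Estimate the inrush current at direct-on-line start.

1330 A

S_LR = 6.7 × 158 = 1058.6 kVA
I_LR = S_LR/(√3·V_L) = 1058600/(1.732×460) = 1330 A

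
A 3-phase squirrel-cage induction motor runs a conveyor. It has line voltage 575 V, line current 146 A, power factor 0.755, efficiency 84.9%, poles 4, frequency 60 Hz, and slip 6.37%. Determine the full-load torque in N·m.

528 N·m

P_in = √3·V·I·cosφ = 1.732 × 575 × 146 × 0.755 = 109778 W
P_out = η·P_in = 0.849 × 109778 = 93202 W
n_s = 120×60/4 = 1800 rpm; n = 1800×(1−0.0637) = 1685 rpm
ω = 2π×1685/60 = 176.5 rad/s
τ = P_out/ω = 93202/176.5 = 528 N·m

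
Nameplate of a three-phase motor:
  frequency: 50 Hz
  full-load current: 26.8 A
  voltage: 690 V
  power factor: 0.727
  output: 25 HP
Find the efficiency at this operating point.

P_out = 25 × 746 = 18650 W
P_in = √3·V_L·I_L·cosφ = 1.732 × 690 × 26.8 × 0.727 = 23284 W
η = P_out / P_in = 18650 / 23284 = 0.801 = 80.1%

80.1 %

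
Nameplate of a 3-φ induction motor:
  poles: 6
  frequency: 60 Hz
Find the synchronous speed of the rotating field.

n_s = 120f/p = 120×60/6 = 1200 rpm

1200 rpm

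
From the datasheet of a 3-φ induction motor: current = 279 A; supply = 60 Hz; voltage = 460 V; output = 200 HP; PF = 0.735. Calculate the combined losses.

P_in = √3·V·I·cosφ = 1.732×460×279×0.735 = 163379 W
P_out = 200×746 = 149200 W
Losses = P_in − P_out = 163379 − 149200 = 14179 W

14200 W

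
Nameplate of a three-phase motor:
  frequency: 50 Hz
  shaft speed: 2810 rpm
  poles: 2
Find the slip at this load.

6.3 %

n_s = 120f/p = 120×50/2 = 3000 rpm
s = (n_s − n)/n_s = (3000 − 2810)/3000 = 0.0633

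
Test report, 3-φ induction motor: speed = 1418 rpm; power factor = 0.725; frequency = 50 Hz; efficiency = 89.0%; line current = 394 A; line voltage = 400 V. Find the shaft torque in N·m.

P_in = √3·V·I·cosφ = 1.732 × 400 × 394 × 0.725 = 197898 W
P_out = η·P_in = 0.89 × 197898 = 176129 W
n = 1418 rpm
ω = 2π×1418/60 = 148.5 rad/s
τ = P_out/ω = 176129/148.5 = 1190 N·m

1190 N·m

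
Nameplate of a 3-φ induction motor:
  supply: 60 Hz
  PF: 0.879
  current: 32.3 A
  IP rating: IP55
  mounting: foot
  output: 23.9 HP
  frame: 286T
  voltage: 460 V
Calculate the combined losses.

P_in = √3·V·I·cosφ = 1.732×460×32.3×0.879 = 22620 W
P_out = 23.9×746 = 17829 W
Losses = P_in − P_out = 22620 − 17829 = 4791 W

4790 W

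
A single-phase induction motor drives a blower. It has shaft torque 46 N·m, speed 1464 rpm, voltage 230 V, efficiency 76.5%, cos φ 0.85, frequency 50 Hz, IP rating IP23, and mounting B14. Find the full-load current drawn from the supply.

ω = 2π×1464/60 = 153.3 rad/s; P_out = τω = 46 × 153.3 = 7052 W
P_in = P_out / η = 7052 / 0.765 = 9218 W
I = P_in / (V·cosφ) = 9218 / (230 × 0.85) = 47.2 A

47.2 A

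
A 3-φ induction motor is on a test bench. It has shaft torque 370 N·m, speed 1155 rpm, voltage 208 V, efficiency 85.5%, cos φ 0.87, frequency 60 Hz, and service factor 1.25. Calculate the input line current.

167 A

ω = 2π×1155/60 = 121 rad/s; P_out = τω = 370 × 121 = 44770 W
P_in = P_out / η = 44770 / 0.855 = 52363 W
I_L = P_in / (√3·V_L·cosφ) = 52363 / (1.732 × 208 × 0.87) = 167 A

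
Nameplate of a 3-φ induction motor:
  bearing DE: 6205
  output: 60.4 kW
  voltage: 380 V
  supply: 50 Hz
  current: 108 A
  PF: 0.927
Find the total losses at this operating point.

5490 W

P_in = √3·V·I·cosφ = 1.732×380×108×0.927 = 65892 W
P_out = 60400 W
Losses = P_in − P_out = 65892 − 60400 = 5492 W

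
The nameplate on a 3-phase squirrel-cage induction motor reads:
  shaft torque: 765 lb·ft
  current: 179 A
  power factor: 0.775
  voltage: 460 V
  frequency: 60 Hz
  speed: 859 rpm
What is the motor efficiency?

τ = 765 lb·ft × 1.356 = 1037 N·m
ω = 2π × 859/60 = 89.95 rad/s; P_out = τω = 1037 × 89.95 = 93278 W
P_in = √3·V_L·I_L·cosφ = 1.732 × 460 × 179 × 0.775 = 110525 W
η = P_out / P_in = 93278 / 110525 = 0.844 = 84.4%

84.4 %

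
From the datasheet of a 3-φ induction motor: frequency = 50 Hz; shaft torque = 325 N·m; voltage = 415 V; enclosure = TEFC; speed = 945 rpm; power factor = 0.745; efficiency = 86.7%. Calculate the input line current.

69.3 A

ω = 2π×945/60 = 98.96 rad/s; P_out = τω = 325 × 98.96 = 32162 W
P_in = P_out / η = 32162 / 0.867 = 37096 W
I_L = P_in / (√3·V_L·cosφ) = 37096 / (1.732 × 415 × 0.745) = 69.3 A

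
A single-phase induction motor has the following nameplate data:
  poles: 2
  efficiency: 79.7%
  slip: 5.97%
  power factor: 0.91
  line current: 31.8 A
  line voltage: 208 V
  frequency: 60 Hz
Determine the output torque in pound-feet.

P_in = V·I·cosφ = 208 × 31.8 × 0.91 = 6019 W
P_out = η·P_in = 0.797 × 6019 = 4797 W
n_s = 120×60/2 = 3600 rpm; n = 3600×(1−0.0597) = 3385 rpm
ω = 2π×3385/60 = 354.5 rad/s
τ = P_out/ω = 4797/354.5 = 13.53 N·m
In lb·ft: 13.53/1.356 = 9.98 lb·ft

9.98 lb·ft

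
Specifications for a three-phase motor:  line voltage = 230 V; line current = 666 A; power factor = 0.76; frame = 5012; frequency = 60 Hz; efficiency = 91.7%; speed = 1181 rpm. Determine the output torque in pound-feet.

1100 lb·ft

P_in = √3·V·I·cosφ = 1.732 × 230 × 666 × 0.76 = 201634 W
P_out = η·P_in = 0.917 × 201634 = 184898 W
n = 1181 rpm
ω = 2π×1181/60 = 123.7 rad/s
τ = P_out/ω = 184898/123.7 = 1495 N·m
In lb·ft: 1495/1.356 = 1100 lb·ft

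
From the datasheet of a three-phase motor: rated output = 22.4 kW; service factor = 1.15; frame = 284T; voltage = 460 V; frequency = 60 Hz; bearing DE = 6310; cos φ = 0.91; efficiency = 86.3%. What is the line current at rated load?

35.8 A

P_out = 22.4 kW = 22400 W
P_in = P_out / η = 22400 / 0.863 = 25956 W
I_L = P_in / (√3·V_L·cosφ) = 25956 / (1.732 × 460 × 0.91) = 35.8 A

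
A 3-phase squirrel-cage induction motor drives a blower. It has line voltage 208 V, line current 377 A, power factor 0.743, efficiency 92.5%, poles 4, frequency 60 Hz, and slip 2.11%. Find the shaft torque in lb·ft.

P_in = √3·V·I·cosφ = 1.732 × 208 × 377 × 0.743 = 100912 W
P_out = η·P_in = 0.925 × 100912 = 93344 W
n_s = 120×60/4 = 1800 rpm; n = 1800×(1−0.0211) = 1762 rpm
ω = 2π×1762/60 = 184.5 rad/s
τ = P_out/ω = 93344/184.5 = 505.9 N·m
In lb·ft: 505.9/1.356 = 373 lb·ft

373 lb·ft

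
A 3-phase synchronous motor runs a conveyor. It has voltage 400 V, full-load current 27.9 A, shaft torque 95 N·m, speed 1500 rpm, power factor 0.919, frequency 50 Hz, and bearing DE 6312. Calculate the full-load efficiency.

84.0 %

ω = 2π × 1500/60 = 157.1 rad/s; P_out = τω = 95 × 157.1 = 14925 W
P_in = √3·V_L·I_L·cosφ = 1.732 × 400 × 27.9 × 0.919 = 17763 W
η = P_out / P_in = 14925 / 17763 = 0.840 = 84.0%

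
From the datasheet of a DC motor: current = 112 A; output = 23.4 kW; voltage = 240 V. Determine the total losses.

P_in = V·I = 240×112 = 26880 W
P_out = 23400 W
Losses = P_in − P_out = 26880 − 23400 = 3480 W

3480 W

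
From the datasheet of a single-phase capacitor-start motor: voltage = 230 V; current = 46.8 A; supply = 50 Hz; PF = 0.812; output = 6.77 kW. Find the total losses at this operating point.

1.97 kW

P_in = V·I·cosφ = 230×46.8×0.812 = 8740 W
P_out = 6770 W
Losses = P_in − P_out = 8740 − 6770 = 1970 W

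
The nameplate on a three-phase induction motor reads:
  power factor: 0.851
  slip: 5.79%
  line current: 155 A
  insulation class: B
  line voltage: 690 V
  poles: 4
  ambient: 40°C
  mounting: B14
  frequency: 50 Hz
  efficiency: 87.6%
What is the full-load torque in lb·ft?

P_in = √3·V·I·cosφ = 1.732 × 690 × 155 × 0.851 = 157637 W
P_out = η·P_in = 0.876 × 157637 = 138090 W
n_s = 120×50/4 = 1500 rpm; n = 1500×(1−0.0579) = 1413 rpm
ω = 2π×1413/60 = 148 rad/s
τ = P_out/ω = 138090/148 = 933 N·m
In lb·ft: 933/1.356 = 688 lb·ft

688 lb·ft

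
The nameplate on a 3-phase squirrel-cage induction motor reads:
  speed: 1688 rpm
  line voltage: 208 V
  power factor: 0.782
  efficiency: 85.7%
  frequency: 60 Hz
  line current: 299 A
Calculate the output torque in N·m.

408 N·m

P_in = √3·V·I·cosφ = 1.732 × 208 × 299 × 0.782 = 84234 W
P_out = η·P_in = 0.857 × 84234 = 72189 W
n = 1688 rpm
ω = 2π×1688/60 = 176.8 rad/s
τ = P_out/ω = 72189/176.8 = 408 N·m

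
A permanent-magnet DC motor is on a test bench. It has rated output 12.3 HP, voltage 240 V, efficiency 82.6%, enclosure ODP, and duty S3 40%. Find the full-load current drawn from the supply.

46.3 A

P_out = 12.3 × 746 = 9176 W
P_in = P_out / η = 9176 / 0.826 = 11109 W
I = P_in / V = 11109 / 240 = 46.3 A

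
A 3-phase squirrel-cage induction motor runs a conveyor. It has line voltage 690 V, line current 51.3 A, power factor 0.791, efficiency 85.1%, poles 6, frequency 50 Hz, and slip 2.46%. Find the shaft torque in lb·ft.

298 lb·ft

P_in = √3·V·I·cosφ = 1.732 × 690 × 51.3 × 0.791 = 48494 W
P_out = η·P_in = 0.851 × 48494 = 41268 W
n_s = 120×50/6 = 1000 rpm; n = 1000×(1−0.0246) = 975 rpm
ω = 2π×975/60 = 102.1 rad/s
τ = P_out/ω = 41268/102.1 = 404.2 N·m
In lb·ft: 404.2/1.356 = 298 lb·ft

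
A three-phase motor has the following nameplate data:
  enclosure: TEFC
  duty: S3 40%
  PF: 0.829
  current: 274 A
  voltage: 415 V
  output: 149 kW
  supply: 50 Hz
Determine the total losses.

P_in = √3·V·I·cosφ = 1.732×415×274×0.829 = 163268 W
P_out = 149000 W
Losses = P_in − P_out = 163268 − 149000 = 14268 W

14.3 kW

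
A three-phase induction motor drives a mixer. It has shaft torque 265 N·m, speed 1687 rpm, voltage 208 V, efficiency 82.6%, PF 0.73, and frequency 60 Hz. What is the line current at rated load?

216 A

ω = 2π×1687/60 = 176.7 rad/s; P_out = τω = 265 × 176.7 = 46826 W
P_in = P_out / η = 46826 / 0.826 = 56690 W
I_L = P_in / (√3·V_L·cosφ) = 56690 / (1.732 × 208 × 0.73) = 216 A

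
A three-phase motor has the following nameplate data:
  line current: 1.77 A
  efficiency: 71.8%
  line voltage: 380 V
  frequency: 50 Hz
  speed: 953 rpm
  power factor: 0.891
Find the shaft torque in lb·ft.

5.51 lb·ft

P_in = √3·V·I·cosφ = 1.732 × 380 × 1.77 × 0.891 = 1038 W
P_out = η·P_in = 0.718 × 1038 = 745 W
n = 953 rpm
ω = 2π×953/60 = 99.8 rad/s
τ = P_out/ω = 745/99.8 = 7.465 N·m
In lb·ft: 7.465/1.356 = 5.51 lb·ft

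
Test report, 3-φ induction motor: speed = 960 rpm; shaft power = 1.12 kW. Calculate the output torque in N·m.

11.1 N·m

ω = 2π × 960/60 = 100.5 rad/s
τ = P/ω = 1120/100.5 = 11.1 N·m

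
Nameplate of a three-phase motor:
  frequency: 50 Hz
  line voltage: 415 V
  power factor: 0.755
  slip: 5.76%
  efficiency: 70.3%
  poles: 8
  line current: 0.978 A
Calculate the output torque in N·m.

5.04 N·m

P_in = √3·V·I·cosφ = 1.732 × 415 × 0.978 × 0.755 = 531 W
P_out = η·P_in = 0.703 × 531 = 373 W
n_s = 120×50/8 = 750 rpm; n = 750×(1−0.0576) = 707 rpm
ω = 2π×707/60 = 74.04 rad/s
τ = P_out/ω = 373/74.04 = 5.04 N·m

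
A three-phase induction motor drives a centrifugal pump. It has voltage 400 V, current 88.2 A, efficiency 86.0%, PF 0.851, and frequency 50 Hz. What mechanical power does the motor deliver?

P_in = √3·V·I·cosφ = 1.732 × 400 × 88.2 × 0.851 = 52000 W
P_out = η·P_in = 0.86 × 52000 = 44720 W

44.7 kW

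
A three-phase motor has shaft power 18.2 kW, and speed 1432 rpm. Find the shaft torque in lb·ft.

ω = 2π × 1432/60 = 150 rad/s
τ = P/ω = 18200/150 = 121.3 N·m
In lb·ft: 121.3/1.356 = 89.5 lb·ft

89.5 lb·ft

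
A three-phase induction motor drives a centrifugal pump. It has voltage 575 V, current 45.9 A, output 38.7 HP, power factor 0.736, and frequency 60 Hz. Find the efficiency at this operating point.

P_out = 38.7 × 746 = 28870 W
P_in = √3·V_L·I_L·cosφ = 1.732 × 575 × 45.9 × 0.736 = 33644 W
η = P_out / P_in = 28870 / 33644 = 0.858 = 85.8%

85.8 %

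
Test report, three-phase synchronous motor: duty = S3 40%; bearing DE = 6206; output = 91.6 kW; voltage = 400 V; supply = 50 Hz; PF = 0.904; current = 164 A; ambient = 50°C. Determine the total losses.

P_in = √3·V·I·cosφ = 1.732×400×164×0.904 = 102712 W
P_out = 91600 W
Losses = P_in − P_out = 102712 − 91600 = 11112 W

11.1 kW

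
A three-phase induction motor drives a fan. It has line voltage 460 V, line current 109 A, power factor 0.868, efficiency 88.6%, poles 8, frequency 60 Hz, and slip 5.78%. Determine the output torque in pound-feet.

555 lb·ft

P_in = √3·V·I·cosφ = 1.732 × 460 × 109 × 0.868 = 75379 W
P_out = η·P_in = 0.886 × 75379 = 66786 W
n_s = 120×60/8 = 900 rpm; n = 900×(1−0.0578) = 848 rpm
ω = 2π×848/60 = 88.8 rad/s
τ = P_out/ω = 66786/88.8 = 752.1 N·m
In lb·ft: 752.1/1.356 = 555 lb·ft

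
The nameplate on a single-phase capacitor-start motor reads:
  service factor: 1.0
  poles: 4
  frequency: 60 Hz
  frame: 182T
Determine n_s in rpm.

1800 rpm

n_s = 120f/p = 120×60/4 = 1800 rpm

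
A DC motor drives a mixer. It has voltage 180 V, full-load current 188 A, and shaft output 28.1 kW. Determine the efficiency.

83.0 %

P_out = 28.1 kW = 28100 W
P_in = V·I = 180 × 188 = 33840 W
η = P_out / P_in = 28100 / 33840 = 0.830 = 83.0%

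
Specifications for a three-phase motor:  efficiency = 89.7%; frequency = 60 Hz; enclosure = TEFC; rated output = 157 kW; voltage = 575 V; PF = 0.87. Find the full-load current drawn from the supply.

202 A

P_out = 157 kW = 157000 W
P_in = P_out / η = 157000 / 0.897 = 175028 W
I_L = P_in / (√3·V_L·cosφ) = 175028 / (1.732 × 575 × 0.87) = 202 A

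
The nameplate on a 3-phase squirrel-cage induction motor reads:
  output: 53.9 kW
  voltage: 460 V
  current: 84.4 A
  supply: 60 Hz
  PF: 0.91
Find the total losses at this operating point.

7290 W

P_in = √3·V·I·cosφ = 1.732×460×84.4×0.91 = 61191 W
P_out = 53900 W
Losses = P_in − P_out = 61191 − 53900 = 7291 W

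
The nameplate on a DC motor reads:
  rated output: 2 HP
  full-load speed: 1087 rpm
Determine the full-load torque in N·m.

P_out = 2 × 746 = 1492 W
ω = 2π × 1087/60 = 113.8 rad/s
τ = P_out/ω = 1492/113.8 = 13.1 N·m

13.1 N·m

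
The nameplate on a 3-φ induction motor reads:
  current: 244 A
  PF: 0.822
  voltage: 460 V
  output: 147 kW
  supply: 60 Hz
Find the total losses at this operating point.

12.8 kW

P_in = √3·V·I·cosφ = 1.732×460×244×0.822 = 159797 W
P_out = 147000 W
Losses = P_in − P_out = 159797 − 147000 = 12797 W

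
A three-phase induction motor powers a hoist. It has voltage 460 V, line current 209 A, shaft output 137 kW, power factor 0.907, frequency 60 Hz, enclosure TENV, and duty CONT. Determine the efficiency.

P_out = 137 kW = 137000 W
P_in = √3·V_L·I_L·cosφ = 1.732 × 460 × 209 × 0.907 = 151029 W
η = P_out / P_in = 137000 / 151029 = 0.907 = 90.7%

90.7 %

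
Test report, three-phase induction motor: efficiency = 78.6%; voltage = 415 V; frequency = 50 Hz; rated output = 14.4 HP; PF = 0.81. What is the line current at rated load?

23.5 A

P_out = 14.4 × 746 = 10742 W
P_in = P_out / η = 10742 / 0.786 = 13667 W
I_L = P_in / (√3·V_L·cosφ) = 13667 / (1.732 × 415 × 0.81) = 23.5 A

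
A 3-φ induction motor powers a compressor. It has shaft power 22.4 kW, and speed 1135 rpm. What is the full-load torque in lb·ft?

139 lb·ft

ω = 2π × 1135/60 = 118.9 rad/s
τ = P/ω = 22400/118.9 = 188.4 N·m
In lb·ft: 188.4/1.356 = 139 lb·ft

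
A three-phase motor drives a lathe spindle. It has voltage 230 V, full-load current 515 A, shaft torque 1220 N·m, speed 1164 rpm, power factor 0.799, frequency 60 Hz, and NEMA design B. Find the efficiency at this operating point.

ω = 2π × 1164/60 = 121.9 rad/s; P_out = τω = 1220 × 121.9 = 148718 W
P_in = √3·V_L·I_L·cosφ = 1.732 × 230 × 515 × 0.799 = 163919 W
η = P_out / P_in = 148718 / 163919 = 0.907 = 90.7%

90.7 %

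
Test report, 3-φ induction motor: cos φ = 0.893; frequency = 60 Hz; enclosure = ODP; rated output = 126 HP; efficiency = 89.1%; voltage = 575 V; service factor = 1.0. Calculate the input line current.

P_out = 126 × 746 = 93996 W
P_in = P_out / η = 93996 / 0.891 = 105495 W
I_L = P_in / (√3·V_L·cosφ) = 105495 / (1.732 × 575 × 0.893) = 119 A

119 A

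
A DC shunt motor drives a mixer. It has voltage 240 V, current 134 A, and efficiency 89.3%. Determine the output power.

P_in = V·I = 240 × 134 = 32160 W
P_out = η·P_in = 0.893 × 32160 = 28719 W

28.7 kW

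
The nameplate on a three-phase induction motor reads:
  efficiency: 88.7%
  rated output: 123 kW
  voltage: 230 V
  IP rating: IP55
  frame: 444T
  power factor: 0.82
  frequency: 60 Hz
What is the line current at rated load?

425 A

P_out = 123 kW = 123000 W
P_in = P_out / η = 123000 / 0.887 = 138670 W
I_L = P_in / (√3·V_L·cosφ) = 138670 / (1.732 × 230 × 0.82) = 425 A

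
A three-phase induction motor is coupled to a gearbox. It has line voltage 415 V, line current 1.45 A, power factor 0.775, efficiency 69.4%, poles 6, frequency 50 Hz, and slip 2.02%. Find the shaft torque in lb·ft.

P_in = √3·V·I·cosφ = 1.732 × 415 × 1.45 × 0.775 = 808 W
P_out = η·P_in = 0.694 × 808 = 561 W
n_s = 120×50/6 = 1000 rpm; n = 1000×(1−0.0202) = 980 rpm
ω = 2π×980/60 = 102.6 rad/s
τ = P_out/ω = 561/102.6 = 5.468 N·m
In lb·ft: 5.468/1.356 = 4.03 lb·ft

4.03 lb·ft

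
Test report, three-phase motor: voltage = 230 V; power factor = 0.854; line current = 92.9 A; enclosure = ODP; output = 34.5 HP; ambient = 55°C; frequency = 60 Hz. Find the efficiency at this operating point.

P_out = 34.5 × 746 = 25737 W
P_in = √3·V_L·I_L·cosφ = 1.732 × 230 × 92.9 × 0.854 = 31605 W
η = P_out / P_in = 25737 / 31605 = 0.814 = 81.4%

81.4 %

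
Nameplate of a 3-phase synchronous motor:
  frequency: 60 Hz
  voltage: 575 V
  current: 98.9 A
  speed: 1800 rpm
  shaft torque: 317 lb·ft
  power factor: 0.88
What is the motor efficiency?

τ = 317 lb·ft × 1.356 = 429.9 N·m
ω = 2π × 1800/60 = 188.5 rad/s; P_out = τω = 429.9 × 188.5 = 81036 W
P_in = √3·V_L·I_L·cosφ = 1.732 × 575 × 98.9 × 0.88 = 86675 W
η = P_out / P_in = 81036 / 86675 = 0.935 = 93.5%

93.5 %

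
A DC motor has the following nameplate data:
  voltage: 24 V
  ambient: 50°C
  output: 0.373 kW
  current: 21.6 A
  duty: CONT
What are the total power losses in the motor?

P_in = V·I = 24×21.6 = 518 W
P_out = 373 W
Losses = P_in − P_out = 518 − 373 = 145 W

145 W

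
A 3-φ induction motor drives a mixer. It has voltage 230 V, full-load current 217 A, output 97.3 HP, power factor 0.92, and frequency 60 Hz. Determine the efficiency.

91.3 %

P_out = 97.3 × 746 = 72586 W
P_in = √3·V_L·I_L·cosφ = 1.732 × 230 × 217 × 0.92 = 79529 W
η = P_out / P_in = 72586 / 79529 = 0.913 = 91.3%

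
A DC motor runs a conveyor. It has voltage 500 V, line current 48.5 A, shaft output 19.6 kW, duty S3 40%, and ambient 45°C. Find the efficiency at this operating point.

80.8 %

P_out = 19.6 kW = 19600 W
P_in = V·I = 500 × 48.5 = 24250 W
η = P_out / P_in = 19600 / 24250 = 0.808 = 80.8%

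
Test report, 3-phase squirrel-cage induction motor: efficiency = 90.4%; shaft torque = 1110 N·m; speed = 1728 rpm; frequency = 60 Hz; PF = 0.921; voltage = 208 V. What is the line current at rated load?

670 A

ω = 2π×1728/60 = 181 rad/s; P_out = τω = 1110 × 181 = 200910 W
P_in = P_out / η = 200910 / 0.904 = 222246 W
I_L = P_in / (√3·V_L·cosφ) = 222246 / (1.732 × 208 × 0.921) = 670 A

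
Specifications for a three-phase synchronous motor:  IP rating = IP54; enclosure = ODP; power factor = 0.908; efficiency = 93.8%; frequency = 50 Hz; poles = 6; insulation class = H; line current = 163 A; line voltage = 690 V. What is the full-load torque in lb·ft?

P_in = √3·V·I·cosφ = 1.732 × 690 × 163 × 0.908 = 176877 W
P_out = η·P_in = 0.938 × 176877 = 165911 W
n = n_s = 120×50/6 = 1000 rpm (synchronous)
ω = 2π×1000/60 = 104.7 rad/s
τ = P_out/ω = 165911/104.7 = 1585 N·m
In lb·ft: 1585/1.356 = 1170 lb·ft

1170 lb·ft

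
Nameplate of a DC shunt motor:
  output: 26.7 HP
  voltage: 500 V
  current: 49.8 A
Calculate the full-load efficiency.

80.0 %

P_out = 26.7 × 746 = 19918 W
P_in = V·I = 500 × 49.8 = 24900 W
η = P_out / P_in = 19918 / 24900 = 0.800 = 80.0%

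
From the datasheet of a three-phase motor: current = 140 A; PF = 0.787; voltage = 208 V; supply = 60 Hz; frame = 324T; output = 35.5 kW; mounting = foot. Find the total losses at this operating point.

4190 W

P_in = √3·V·I·cosφ = 1.732×208×140×0.787 = 39693 W
P_out = 35500 W
Losses = P_in − P_out = 39693 − 35500 = 4193 W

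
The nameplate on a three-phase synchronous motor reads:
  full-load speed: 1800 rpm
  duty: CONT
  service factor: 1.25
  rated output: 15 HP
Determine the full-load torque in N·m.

P_out = 15 × 746 = 11190 W
ω = 2π × 1800/60 = 188.5 rad/s
τ = P_out/ω = 11190/188.5 = 59.4 N·m

59.4 N·m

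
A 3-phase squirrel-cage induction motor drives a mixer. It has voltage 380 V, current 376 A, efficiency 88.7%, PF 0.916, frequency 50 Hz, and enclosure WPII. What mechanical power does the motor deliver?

P_in = √3·V·I·cosφ = 1.732 × 380 × 376 × 0.916 = 226681 W
P_out = η·P_in = 0.887 × 226681 = 201066 W

201 kW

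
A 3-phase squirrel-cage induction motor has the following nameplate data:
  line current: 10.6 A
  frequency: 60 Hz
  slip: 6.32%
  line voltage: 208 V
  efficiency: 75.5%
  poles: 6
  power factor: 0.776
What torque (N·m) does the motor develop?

P_in = √3·V·I·cosφ = 1.732 × 208 × 10.6 × 0.776 = 2963 W
P_out = η·P_in = 0.755 × 2963 = 2237 W
n_s = 120×60/6 = 1200 rpm; n = 1200×(1−0.0632) = 1124 rpm
ω = 2π×1124/60 = 117.7 rad/s
τ = P_out/ω = 2237/117.7 = 19 N·m

19 N·m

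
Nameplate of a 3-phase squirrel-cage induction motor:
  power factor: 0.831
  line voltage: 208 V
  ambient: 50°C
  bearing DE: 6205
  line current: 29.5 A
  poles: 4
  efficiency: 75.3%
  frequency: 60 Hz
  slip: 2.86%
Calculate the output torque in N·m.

36.3 N·m

P_in = √3·V·I·cosφ = 1.732 × 208 × 29.5 × 0.831 = 8831 W
P_out = η·P_in = 0.753 × 8831 = 6650 W
n_s = 120×60/4 = 1800 rpm; n = 1800×(1−0.0286) = 1749 rpm
ω = 2π×1749/60 = 183.2 rad/s
τ = P_out/ω = 6650/183.2 = 36.3 N·m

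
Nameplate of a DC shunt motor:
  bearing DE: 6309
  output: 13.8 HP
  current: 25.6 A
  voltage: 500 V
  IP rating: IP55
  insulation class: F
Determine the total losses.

P_in = V·I = 500×25.6 = 12800 W
P_out = 13.8×746 = 10295 W
Losses = P_in − P_out = 12800 − 10295 = 2505 W

2510 W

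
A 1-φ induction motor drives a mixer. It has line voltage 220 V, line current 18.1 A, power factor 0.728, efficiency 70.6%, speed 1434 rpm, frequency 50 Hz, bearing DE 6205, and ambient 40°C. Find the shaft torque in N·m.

P_in = V·I·cosφ = 220 × 18.1 × 0.728 = 2899 W
P_out = η·P_in = 0.706 × 2899 = 2047 W
n = 1434 rpm
ω = 2π×1434/60 = 150.2 rad/s
τ = P_out/ω = 2047/150.2 = 13.6 N·m

13.6 N·m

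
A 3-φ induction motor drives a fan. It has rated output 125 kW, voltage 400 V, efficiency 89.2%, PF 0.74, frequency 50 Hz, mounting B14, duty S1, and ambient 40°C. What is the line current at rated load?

P_out = 125 kW = 125000 W
P_in = P_out / η = 125000 / 0.892 = 140135 W
I_L = P_in / (√3·V_L·cosφ) = 140135 / (1.732 × 400 × 0.74) = 273 A

273 A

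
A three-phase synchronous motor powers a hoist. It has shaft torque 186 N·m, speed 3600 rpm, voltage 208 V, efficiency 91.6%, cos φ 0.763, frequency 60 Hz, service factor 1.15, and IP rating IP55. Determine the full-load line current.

ω = 2π×3600/60 = 377 rad/s; P_out = τω = 186 × 377 = 70122 W
P_in = P_out / η = 70122 / 0.916 = 76552 W
I_L = P_in / (√3·V_L·cosφ) = 76552 / (1.732 × 208 × 0.763) = 278 A

278 A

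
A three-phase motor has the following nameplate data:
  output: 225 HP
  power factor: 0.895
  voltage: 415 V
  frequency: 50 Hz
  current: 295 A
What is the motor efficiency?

P_out = 225 × 746 = 167850 W
P_in = √3·V_L·I_L·cosφ = 1.732 × 415 × 295 × 0.895 = 189776 W
η = P_out / P_in = 167850 / 189776 = 0.884 = 88.4%

88.4 %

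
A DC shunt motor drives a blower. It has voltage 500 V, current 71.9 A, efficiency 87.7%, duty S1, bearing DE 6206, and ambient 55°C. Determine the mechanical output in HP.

P_in = V·I = 500 × 71.9 = 35950 W
P_out = η·P_in = 0.877 × 35950 = 31528 W
= 31528/746 = 42.3 HP

42.3 HP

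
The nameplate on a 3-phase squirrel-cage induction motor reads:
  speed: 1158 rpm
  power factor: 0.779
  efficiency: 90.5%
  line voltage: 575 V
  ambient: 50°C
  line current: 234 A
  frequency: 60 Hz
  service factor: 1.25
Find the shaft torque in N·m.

P_in = √3·V·I·cosφ = 1.732 × 575 × 234 × 0.779 = 181539 W
P_out = η·P_in = 0.905 × 181539 = 164293 W
n = 1158 rpm
ω = 2π×1158/60 = 121.3 rad/s
τ = P_out/ω = 164293/121.3 = 1350 N·m

1350 N·m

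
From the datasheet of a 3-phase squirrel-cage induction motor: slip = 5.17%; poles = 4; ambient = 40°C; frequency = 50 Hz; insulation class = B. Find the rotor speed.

1422 rpm

n_s = 120f/p = 120×50/4 = 1500 rpm
n = n_s(1 − s) = 1500 × (1 − 0.0517) = 1422 rpm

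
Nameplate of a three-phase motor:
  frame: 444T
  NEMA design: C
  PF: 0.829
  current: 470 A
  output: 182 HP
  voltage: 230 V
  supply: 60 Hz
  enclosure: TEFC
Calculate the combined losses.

19400 W

P_in = √3·V·I·cosφ = 1.732×230×470×0.829 = 155213 W
P_out = 182×746 = 135772 W
Losses = P_in − P_out = 155213 − 135772 = 19441 W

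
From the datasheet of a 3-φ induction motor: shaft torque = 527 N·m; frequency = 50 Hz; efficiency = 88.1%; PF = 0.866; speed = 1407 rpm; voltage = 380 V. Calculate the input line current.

ω = 2π×1407/60 = 147.3 rad/s; P_out = τω = 527 × 147.3 = 77627 W
P_in = P_out / η = 77627 / 0.881 = 88112 W
I_L = P_in / (√3·V_L·cosφ) = 88112 / (1.732 × 380 × 0.866) = 155 A

155 A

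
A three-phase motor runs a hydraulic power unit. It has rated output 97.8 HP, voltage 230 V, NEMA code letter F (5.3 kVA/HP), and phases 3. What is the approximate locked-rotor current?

1300 A

S_LR = 5.3 × 97.8 = 518.34 kVA
I_LR = S_LR/(√3·V_L) = 518340/(1.732×230) = 1300 A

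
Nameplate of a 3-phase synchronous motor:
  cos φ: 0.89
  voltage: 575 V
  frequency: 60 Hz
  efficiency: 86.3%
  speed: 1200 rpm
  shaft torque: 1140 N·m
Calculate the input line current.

ω = 2π×1200/60 = 125.7 rad/s; P_out = τω = 1140 × 125.7 = 143298 W
P_in = P_out / η = 143298 / 0.863 = 166046 W
I_L = P_in / (√3·V_L·cosφ) = 166046 / (1.732 × 575 × 0.89) = 187 A

187 A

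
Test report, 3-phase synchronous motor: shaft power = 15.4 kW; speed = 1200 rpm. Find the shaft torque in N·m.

123 N·m

ω = 2π × 1200/60 = 125.7 rad/s
τ = P/ω = 15400/125.7 = 123 N·m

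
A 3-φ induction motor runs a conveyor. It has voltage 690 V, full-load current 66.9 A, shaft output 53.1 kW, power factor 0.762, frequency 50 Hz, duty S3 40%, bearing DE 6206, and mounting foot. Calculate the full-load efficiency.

P_out = 53.1 kW = 53100 W
P_in = √3·V_L·I_L·cosφ = 1.732 × 690 × 66.9 × 0.762 = 60923 W
η = P_out / P_in = 53100 / 60923 = 0.872 = 87.2%

87.2 %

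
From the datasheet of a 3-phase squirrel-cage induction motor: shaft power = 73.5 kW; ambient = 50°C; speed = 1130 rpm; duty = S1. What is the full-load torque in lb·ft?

ω = 2π × 1130/60 = 118.3 rad/s
τ = P/ω = 73500/118.3 = 621.3 N·m
In lb·ft: 621.3/1.356 = 458 lb·ft

458 lb·ft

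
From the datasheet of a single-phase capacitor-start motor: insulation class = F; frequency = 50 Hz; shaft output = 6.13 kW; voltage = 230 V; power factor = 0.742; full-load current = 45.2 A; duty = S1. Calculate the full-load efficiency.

79.5 %

P_out = 6.13 kW = 6130 W
P_in = V·I·cosφ = 230 × 45.2 × 0.742 = 7714 W
η = P_out / P_in = 6130 / 7714 = 0.795 = 79.5%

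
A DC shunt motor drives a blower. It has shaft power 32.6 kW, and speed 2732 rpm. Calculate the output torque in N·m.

ω = 2π × 2732/60 = 286.1 rad/s
τ = P/ω = 32600/286.1 = 114 N·m

114 N·m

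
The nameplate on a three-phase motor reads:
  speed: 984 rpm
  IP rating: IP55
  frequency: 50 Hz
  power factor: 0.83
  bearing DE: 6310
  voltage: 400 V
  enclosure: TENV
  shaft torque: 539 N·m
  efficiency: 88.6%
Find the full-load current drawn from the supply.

ω = 2π×984/60 = 103 rad/s; P_out = τω = 539 × 103 = 55517 W
P_in = P_out / η = 55517 / 0.886 = 62660 W
I_L = P_in / (√3·V_L·cosφ) = 62660 / (1.732 × 400 × 0.83) = 109 A

109 A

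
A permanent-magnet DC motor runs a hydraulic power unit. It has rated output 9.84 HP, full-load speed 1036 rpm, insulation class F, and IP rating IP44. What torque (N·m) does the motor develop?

67.7 N·m

P_out = 9.84 × 746 = 7341 W
ω = 2π × 1036/60 = 108.5 rad/s
τ = P_out/ω = 7341/108.5 = 67.7 N·m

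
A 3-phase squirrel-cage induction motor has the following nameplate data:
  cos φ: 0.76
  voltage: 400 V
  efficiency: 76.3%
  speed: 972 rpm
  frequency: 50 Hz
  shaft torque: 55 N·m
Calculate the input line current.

13.9 A

ω = 2π×972/60 = 101.8 rad/s; P_out = τω = 55 × 101.8 = 5599 W
P_in = P_out / η = 5599 / 0.763 = 7338 W
I_L = P_in / (√3·V_L·cosφ) = 7338 / (1.732 × 400 × 0.76) = 13.9 A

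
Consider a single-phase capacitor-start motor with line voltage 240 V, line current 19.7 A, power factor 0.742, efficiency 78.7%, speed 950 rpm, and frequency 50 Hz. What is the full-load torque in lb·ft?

20.5 lb·ft

P_in = V·I·cosφ = 240 × 19.7 × 0.742 = 3508 W
P_out = η·P_in = 0.787 × 3508 = 2761 W
n = 950 rpm
ω = 2π×950/60 = 99.48 rad/s
τ = P_out/ω = 2761/99.48 = 27.75 N·m
In lb·ft: 27.75/1.356 = 20.5 lb·ft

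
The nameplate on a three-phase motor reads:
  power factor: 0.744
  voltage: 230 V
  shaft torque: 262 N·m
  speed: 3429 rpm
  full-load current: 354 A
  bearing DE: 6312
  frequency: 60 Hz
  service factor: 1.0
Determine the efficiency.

ω = 2π × 3429/60 = 359.1 rad/s; P_out = τω = 262 × 359.1 = 94084 W
P_in = √3·V_L·I_L·cosφ = 1.732 × 230 × 354 × 0.744 = 104918 W
η = P_out / P_in = 94084 / 104918 = 0.897 = 89.7%

89.7 %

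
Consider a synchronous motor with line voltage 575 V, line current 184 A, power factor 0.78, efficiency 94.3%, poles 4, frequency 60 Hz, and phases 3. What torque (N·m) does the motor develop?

715 N·m

P_in = √3·V·I·cosφ = 1.732 × 575 × 184 × 0.78 = 142932 W
P_out = η·P_in = 0.943 × 142932 = 134785 W
n = n_s = 120×60/4 = 1800 rpm (synchronous)
ω = 2π×1800/60 = 188.5 rad/s
τ = P_out/ω = 134785/188.5 = 715 N·m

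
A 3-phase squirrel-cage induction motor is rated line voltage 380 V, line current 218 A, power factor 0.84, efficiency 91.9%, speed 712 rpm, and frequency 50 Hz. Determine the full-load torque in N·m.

1490 N·m

P_in = √3·V·I·cosφ = 1.732 × 380 × 218 × 0.84 = 120522 W
P_out = η·P_in = 0.919 × 120522 = 110760 W
n = 712 rpm
ω = 2π×712/60 = 74.56 rad/s
τ = P_out/ω = 110760/74.56 = 1490 N·m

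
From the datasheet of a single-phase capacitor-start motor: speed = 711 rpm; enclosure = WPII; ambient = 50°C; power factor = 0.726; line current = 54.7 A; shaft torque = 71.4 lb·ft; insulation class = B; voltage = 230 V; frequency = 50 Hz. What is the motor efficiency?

τ = 71.4 lb·ft × 1.356 = 96.82 N·m
ω = 2π × 711/60 = 74.46 rad/s; P_out = τω = 96.82 × 74.46 = 7209 W
P_in = V·I·cosφ = 230 × 54.7 × 0.726 = 9134 W
η = P_out / P_in = 7209 / 9134 = 0.789 = 78.9%

78.9 %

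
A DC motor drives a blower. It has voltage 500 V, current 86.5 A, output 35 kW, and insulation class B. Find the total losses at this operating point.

8.25 kW

P_in = V·I = 500×86.5 = 43250 W
P_out = 35000 W
Losses = P_in − P_out = 43250 − 35000 = 8250 W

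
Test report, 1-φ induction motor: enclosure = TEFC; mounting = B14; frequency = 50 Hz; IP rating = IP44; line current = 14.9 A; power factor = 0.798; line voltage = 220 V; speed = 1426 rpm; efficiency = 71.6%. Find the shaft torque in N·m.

12.5 N·m

P_in = V·I·cosφ = 220 × 14.9 × 0.798 = 2616 W
P_out = η·P_in = 0.716 × 2616 = 1873 W
n = 1426 rpm
ω = 2π×1426/60 = 149.3 rad/s
τ = P_out/ω = 1873/149.3 = 12.5 N·m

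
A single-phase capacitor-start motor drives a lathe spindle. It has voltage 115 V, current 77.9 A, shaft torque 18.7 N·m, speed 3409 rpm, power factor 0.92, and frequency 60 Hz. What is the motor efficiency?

ω = 2π × 3409/60 = 357 rad/s; P_out = τω = 18.7 × 357 = 6676 W
P_in = V·I·cosφ = 115 × 77.9 × 0.92 = 8242 W
η = P_out / P_in = 6676 / 8242 = 0.810 = 81.0%

81.0 %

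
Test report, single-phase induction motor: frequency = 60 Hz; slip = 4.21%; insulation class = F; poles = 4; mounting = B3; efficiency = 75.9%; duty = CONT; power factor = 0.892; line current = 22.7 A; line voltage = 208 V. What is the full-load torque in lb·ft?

P_in = V·I·cosφ = 208 × 22.7 × 0.892 = 4212 W
P_out = η·P_in = 0.759 × 4212 = 3197 W
n_s = 120×60/4 = 1800 rpm; n = 1800×(1−0.0421) = 1724 rpm
ω = 2π×1724/60 = 180.5 rad/s
τ = P_out/ω = 3197/180.5 = 17.71 N·m
In lb·ft: 17.71/1.356 = 13.1 lb·ft

13.1 lb·ft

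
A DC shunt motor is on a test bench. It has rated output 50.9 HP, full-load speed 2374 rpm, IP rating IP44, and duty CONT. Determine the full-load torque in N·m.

P_out = 50.9 × 746 = 37971 W
ω = 2π × 2374/60 = 248.6 rad/s
τ = P_out/ω = 37971/248.6 = 153 N·m

153 N·m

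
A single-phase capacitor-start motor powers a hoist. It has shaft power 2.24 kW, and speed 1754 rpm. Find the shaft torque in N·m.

12.2 N·m

ω = 2π × 1754/60 = 183.7 rad/s
τ = P/ω = 2240/183.7 = 12.2 N·m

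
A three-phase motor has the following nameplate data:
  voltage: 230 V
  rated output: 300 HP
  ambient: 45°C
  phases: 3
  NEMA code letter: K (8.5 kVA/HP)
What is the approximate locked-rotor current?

S_LR = 8.5 × 300 = 2550 kVA
I_LR = S_LR/(√3·V_L) = 2550000/(1.732×230) = 6400 A

6400 A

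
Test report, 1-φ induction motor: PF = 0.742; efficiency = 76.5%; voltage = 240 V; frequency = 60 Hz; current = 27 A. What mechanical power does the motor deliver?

3.68 kW

P_in = V·I·cosφ = 240 × 27 × 0.742 = 4808 W
P_out = η·P_in = 0.765 × 4808 = 3678 W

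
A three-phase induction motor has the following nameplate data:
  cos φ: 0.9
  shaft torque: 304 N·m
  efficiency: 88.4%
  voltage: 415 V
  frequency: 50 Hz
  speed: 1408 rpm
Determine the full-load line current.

78.4 A

ω = 2π×1408/60 = 147.4 rad/s; P_out = τω = 304 × 147.4 = 44810 W
P_in = P_out / η = 44810 / 0.884 = 50690 W
I_L = P_in / (√3·V_L·cosφ) = 50690 / (1.732 × 415 × 0.9) = 78.4 A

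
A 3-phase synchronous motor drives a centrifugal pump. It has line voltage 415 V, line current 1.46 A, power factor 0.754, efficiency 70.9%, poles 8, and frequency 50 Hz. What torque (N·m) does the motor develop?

7.14 N·m

P_in = √3·V·I·cosφ = 1.732 × 415 × 1.46 × 0.754 = 791 W
P_out = η·P_in = 0.709 × 791 = 561 W
n = n_s = 120×50/8 = 750 rpm (synchronous)
ω = 2π×750/60 = 78.54 rad/s
τ = P_out/ω = 561/78.54 = 7.14 N·m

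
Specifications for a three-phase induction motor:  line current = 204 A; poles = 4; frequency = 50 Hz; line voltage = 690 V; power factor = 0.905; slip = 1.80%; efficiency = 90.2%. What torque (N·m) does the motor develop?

1290 N·m

P_in = √3·V·I·cosφ = 1.732 × 690 × 204 × 0.905 = 220636 W
P_out = η·P_in = 0.902 × 220636 = 199014 W
n_s = 120×50/4 = 1500 rpm; n = 1500×(1−0.018) = 1473 rpm
ω = 2π×1473/60 = 154.3 rad/s
τ = P_out/ω = 199014/154.3 = 1290 N·m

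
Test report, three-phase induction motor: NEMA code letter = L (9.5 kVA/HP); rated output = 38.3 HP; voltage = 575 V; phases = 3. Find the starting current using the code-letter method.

S_LR = 9.5 × 38.3 = 363.85 kVA
I_LR = S_LR/(√3·V_L) = 363850/(1.732×575) = 365 A

365 A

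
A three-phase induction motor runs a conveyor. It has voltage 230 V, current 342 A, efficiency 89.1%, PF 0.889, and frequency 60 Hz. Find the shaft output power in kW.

108 kW

P_in = √3·V·I·cosφ = 1.732 × 230 × 342 × 0.889 = 121117 W
P_out = η·P_in = 0.891 × 121117 = 107915 W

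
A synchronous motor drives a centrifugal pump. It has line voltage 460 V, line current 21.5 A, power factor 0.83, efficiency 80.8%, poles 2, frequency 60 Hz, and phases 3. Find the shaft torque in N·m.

30.5 N·m

P_in = √3·V·I·cosφ = 1.732 × 460 × 21.5 × 0.83 = 14217 W
P_out = η·P_in = 0.808 × 14217 = 11487 W
n = n_s = 120×60/2 = 3600 rpm (synchronous)
ω = 2π×3600/60 = 377 rad/s
τ = P_out/ω = 11487/377 = 30.5 N·m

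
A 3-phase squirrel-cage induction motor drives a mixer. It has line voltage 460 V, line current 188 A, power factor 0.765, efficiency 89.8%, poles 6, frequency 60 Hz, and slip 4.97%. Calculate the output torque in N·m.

P_in = √3·V·I·cosφ = 1.732 × 460 × 188 × 0.765 = 114584 W
P_out = η·P_in = 0.898 × 114584 = 102896 W
n_s = 120×60/6 = 1200 rpm; n = 1200×(1−0.0497) = 1140 rpm
ω = 2π×1140/60 = 119.4 rad/s
τ = P_out/ω = 102896/119.4 = 862 N·m

862 N·m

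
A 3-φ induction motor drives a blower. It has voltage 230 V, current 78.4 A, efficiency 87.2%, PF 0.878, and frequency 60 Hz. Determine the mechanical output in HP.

32.1 HP

P_in = √3·V·I·cosφ = 1.732 × 230 × 78.4 × 0.878 = 27421 W
P_out = η·P_in = 0.872 × 27421 = 23911 W
= 23911/746 = 32.1 HP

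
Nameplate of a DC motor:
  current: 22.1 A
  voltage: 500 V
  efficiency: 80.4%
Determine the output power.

P_in = V·I = 500 × 22.1 = 11050 W
P_out = η·P_in = 0.804 × 11050 = 8884 W

8.88 kW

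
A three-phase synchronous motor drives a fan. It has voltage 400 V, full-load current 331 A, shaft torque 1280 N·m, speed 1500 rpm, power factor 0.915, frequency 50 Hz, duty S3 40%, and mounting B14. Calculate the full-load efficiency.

ω = 2π × 1500/60 = 157.1 rad/s; P_out = τω = 1280 × 157.1 = 201088 W
P_in = √3·V_L·I_L·cosφ = 1.732 × 400 × 331 × 0.915 = 209825 W
η = P_out / P_in = 201088 / 209825 = 0.958 = 95.8%

95.8 %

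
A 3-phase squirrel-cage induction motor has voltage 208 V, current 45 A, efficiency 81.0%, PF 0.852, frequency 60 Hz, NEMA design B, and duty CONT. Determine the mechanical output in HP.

P_in = √3·V·I·cosφ = 1.732 × 208 × 45 × 0.852 = 13812 W
P_out = η·P_in = 0.81 × 13812 = 11188 W
= 11188/746 = 15 HP

15 HP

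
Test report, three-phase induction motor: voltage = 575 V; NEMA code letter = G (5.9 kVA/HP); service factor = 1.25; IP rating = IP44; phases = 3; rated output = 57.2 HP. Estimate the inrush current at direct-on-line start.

S_LR = 5.9 × 57.2 = 337.48 kVA
I_LR = S_LR/(√3·V_L) = 337480/(1.732×575) = 339 A

339 A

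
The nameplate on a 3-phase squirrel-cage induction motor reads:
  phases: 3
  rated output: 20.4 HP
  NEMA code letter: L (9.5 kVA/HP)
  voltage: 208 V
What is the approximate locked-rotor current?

S_LR = 9.5 × 20.4 = 193.8 kVA
I_LR = S_LR/(√3·V_L) = 193800/(1.732×208) = 538 A

538 A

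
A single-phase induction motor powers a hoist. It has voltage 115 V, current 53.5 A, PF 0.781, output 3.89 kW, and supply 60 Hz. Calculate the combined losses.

P_in = V·I·cosφ = 115×53.5×0.781 = 4805 W
P_out = 3890 W
Losses = P_in − P_out = 4805 − 3890 = 915 W

915 W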